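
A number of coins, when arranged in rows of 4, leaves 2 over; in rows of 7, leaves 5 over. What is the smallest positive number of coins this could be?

x ≡ 2 (mod 4) gives x ∈ {2, 6, 10, 14, 18, 22, 26}.
The first of these with x mod 7 = 5 is 26.

26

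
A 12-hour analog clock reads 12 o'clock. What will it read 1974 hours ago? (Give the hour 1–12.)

Dividing 1974 by 12 gives quotient 164 and remainder 6.
12 − 6 → 6 on a 12-hour dial.

6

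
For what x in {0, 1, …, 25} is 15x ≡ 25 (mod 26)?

19

The inverse of 15 mod 26 is 7 (since 15·7 = 105 ≡ 1).
Multiplying both sides by 7: x ≡ 7·25 = 175 ≡ 19 (mod 26).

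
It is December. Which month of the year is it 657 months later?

657 − 54·12 = 9, so 657 ≡ 9 (mod 12).
December + 9 months → September.

September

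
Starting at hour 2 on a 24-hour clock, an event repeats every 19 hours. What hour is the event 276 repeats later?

14

276·19 = 5244.
5244 − 218·24 = 12, so 5244 ≡ 12 (mod 24).
(2 + 12) mod 24 = 14.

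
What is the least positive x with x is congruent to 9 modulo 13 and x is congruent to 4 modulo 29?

x ≡ 9 (mod 13) gives x ∈ {9, 22, 35, 48, 61, 74, 87, 100, …}.
The first of these with x mod 29 = 4 is 178.

178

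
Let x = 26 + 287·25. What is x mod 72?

287·25 = 7175.
7175 − 99·72 = 47, so 7175 ≡ 47 (mod 72).
(26 + 47) mod 72 = 1.

1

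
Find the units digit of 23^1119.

Powers of 3 mod 10 repeat with period 4: 3, 9, 7, 1.
1119 leaves remainder 3 on division by 4, so 23^1119 ends in 7.

7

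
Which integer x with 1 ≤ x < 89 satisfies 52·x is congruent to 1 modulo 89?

12

89 = 1·52 + 37
52 = 1·37 + 15
37 = 2·15 + 7
15 = 2·7 + 1
7 = 7·1 + 0
Back-substituting gives 52·12 ≡ 1 (mod 89).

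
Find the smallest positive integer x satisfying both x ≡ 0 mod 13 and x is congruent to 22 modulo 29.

Since 29·9 ≡ 1 (mod 13), take x = 22 + 29·((0−22)·9 mod 13) = 22 + 29·10 = 312.
Check: 312 mod 13 = 0, 312 mod 29 = 22.

312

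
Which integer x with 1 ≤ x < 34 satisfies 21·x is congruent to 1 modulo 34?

13

21·13 = 273 = 8·34 + 1, so 21⁻¹ ≡ 13 (mod 34).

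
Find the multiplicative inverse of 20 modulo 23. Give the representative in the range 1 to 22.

15

23 = 1·20 + 3
20 = 6·3 + 2
3 = 1·2 + 1
2 = 2·1 + 0
Back-substituting gives 20·15 ≡ 1 (mod 23).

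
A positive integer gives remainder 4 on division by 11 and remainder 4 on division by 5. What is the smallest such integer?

4

x ≡ 4 (mod 5) gives x ∈ {4}.
The first of these with x mod 11 = 4 is 4.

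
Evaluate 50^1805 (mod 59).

43

Successive squares of 50 mod 59: 50^1≡50, 50^2≡22, 50^4≡12, 50^8≡26, 50^16≡27, 50^32≡21, 50^64≡28, 50^128≡17, 50^256≡53, 50^512≡36, 50^1024≡57.
Since 1805 = 1 + 4 + 8 + 256 + 512 + 1024 in binary, 50^1805 ≡ 50·12·26·53·36·57 ≡ 43 (mod 59).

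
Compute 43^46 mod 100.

49

Successive squares of 43 mod 100: 43^1≡43, 43^2≡49, 43^4≡1, 43^8≡1, 43^16≡1, 43^32≡1.
46 = 2 + 4 + 8 + 32, so 43^46 ≡ 49·1·1·1 ≡ 49 (mod 100).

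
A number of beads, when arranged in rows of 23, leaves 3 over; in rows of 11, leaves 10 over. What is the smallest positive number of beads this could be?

x ≡ 10 (mod 11) gives x ∈ {10, 21, 32, 43, 54, 65, 76, 87, …}.
The first of these with x mod 23 = 3 is 164.

164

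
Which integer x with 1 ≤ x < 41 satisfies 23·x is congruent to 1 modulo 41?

25

41 = 1·23 + 18
23 = 1·18 + 5
18 = 3·5 + 3
5 = 1·3 + 2
3 = 1·2 + 1
2 = 2·1 + 0
Back-substituting gives 23·25 ≡ 1 (mod 41).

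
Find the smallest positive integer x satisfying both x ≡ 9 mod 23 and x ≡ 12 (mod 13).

x ≡ 12 (mod 13) gives x ∈ {12, 25, 38, 51, 64, 77, 90, 103, …}.
The first of these with x mod 23 = 9 is 285.

285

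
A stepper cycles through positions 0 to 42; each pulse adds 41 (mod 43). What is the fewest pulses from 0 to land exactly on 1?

21

41·21 = 861 = 20·43 + 1, so 41⁻¹ ≡ 21 (mod 43).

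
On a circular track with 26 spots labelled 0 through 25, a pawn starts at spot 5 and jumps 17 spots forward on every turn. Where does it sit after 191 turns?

2

191·17 = 3247.
Dividing 3247 by 26 gives quotient 124 and remainder 23.
(5 + 23) mod 26 = 2.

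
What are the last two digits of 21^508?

Successive squares of 21 mod 100: 21^1≡21, 21^2≡41, 21^4≡81, 21^8≡61, 21^16≡21, 21^32≡41, 21^64≡81, 21^128≡61, 21^256≡21.
Since 508 = 4 + 8 + 16 + 32 + 64 + 128 + 256 in binary, 21^508 ≡ 81·61·21·41·81·61·21 ≡ 61 (mod 100).

61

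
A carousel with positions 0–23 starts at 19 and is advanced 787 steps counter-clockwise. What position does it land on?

787 = 32·24 + 19, so 787 mod 24 = 19.
(19 − 19) mod 24 = 0.

0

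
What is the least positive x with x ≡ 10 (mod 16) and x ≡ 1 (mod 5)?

Since 5·13 ≡ 1 (mod 16), take x = 1 + 5·((10−1)·13 mod 16) = 1 + 5·5 = 26.
Check: 26 mod 16 = 10, 26 mod 5 = 1.

26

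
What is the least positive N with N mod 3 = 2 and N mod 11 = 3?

x ≡ 2 (mod 3) gives x ∈ {2, 5, 8, 11, 14}.
The first of these with x mod 11 = 3 is 14.

14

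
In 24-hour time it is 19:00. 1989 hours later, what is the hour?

Dividing 1989 by 24 gives quotient 82 and remainder 21.
(19 + 21) mod 24 = 16.

16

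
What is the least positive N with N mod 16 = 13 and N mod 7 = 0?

77

x ≡ 0 (mod 7) gives x ∈ {0, 7, 14, 21, 28, 35, 42, 49, …}.
The first of these with x mod 16 = 13 is 77.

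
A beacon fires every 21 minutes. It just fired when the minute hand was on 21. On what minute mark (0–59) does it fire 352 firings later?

33

352·21 = 7392.
7392 = 123·60 + 12, so 7392 mod 60 = 12.
(21 + 12) mod 60 = 33.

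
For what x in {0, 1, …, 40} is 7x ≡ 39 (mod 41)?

29

The inverse of 7 mod 41 is 6 (since 7·6 = 42 ≡ 1).
Multiplying both sides by 6: x ≡ 6·39 = 234 ≡ 29 (mod 41).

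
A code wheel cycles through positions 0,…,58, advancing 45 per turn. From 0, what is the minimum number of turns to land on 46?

22

The inverse of 45 mod 59 is 21 (since 45·21 = 945 ≡ 1).
Multiplying both sides by 21: x ≡ 21·46 = 966 ≡ 22 (mod 59).
Check: 45·22 = 990 = 16·59 + 46.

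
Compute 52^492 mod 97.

33

Successive squares of 52 mod 97: 52^1≡52, 52^2≡85, 52^4≡47, 52^8≡75, 52^16≡96, 52^32≡1, 52^64≡1, 52^128≡1, 52^256≡1.
Since 492 = 4 + 8 + 32 + 64 + 128 + 256 in binary, 52^492 ≡ 47·75·1·1·1·1 ≡ 33 (mod 97).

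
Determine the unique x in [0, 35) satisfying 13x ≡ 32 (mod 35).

24

13⁻¹ ≡ 27 (mod 35) because 13·27 = 351 = 10·35 + 1.
Multiplying both sides by 27: x ≡ 27·32 = 864 ≡ 24 (mod 35).
Check: 13·24 = 312 = 8·35 + 32.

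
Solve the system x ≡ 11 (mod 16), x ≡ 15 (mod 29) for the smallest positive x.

Since 29·5 ≡ 1 (mod 16), take x = 15 + 29·((11−15)·5 mod 16) = 15 + 29·12 = 363.
Check: 363 mod 16 = 11, 363 mod 29 = 15.

363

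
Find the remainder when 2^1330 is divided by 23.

Square-and-reduce mod 23: 2^1≡2, 2^2≡4, 2^4≡16, 2^8≡3, 2^16≡9, 2^32≡12, 2^64≡6, 2^128≡13, 2^256≡8, 2^512≡18, 2^1024≡2.
Since 1330 = 2 + 16 + 32 + 256 + 1024 in binary, 2^1330 ≡ 4·9·12·8·2 ≡ 12 (mod 23).

12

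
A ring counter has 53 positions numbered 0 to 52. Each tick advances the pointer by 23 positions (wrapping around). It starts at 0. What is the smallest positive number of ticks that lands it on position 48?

23⁻¹ ≡ 30 (mod 53) because 23·30 = 690 = 13·53 + 1.
So x ≡ 30·48 = 1440 ≡ 9 (mod 53).

9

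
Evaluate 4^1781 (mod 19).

5

Successive squares of 4 mod 19: 4^1≡4, 4^2≡16, 4^4≡9, 4^8≡5, 4^16≡6, 4^32≡17, 4^64≡4, 4^128≡16, 4^256≡9, 4^512≡5, 4^1024≡6.
Since 1781 = 1 + 4 + 16 + 32 + 64 + 128 + 512 + 1024 in binary, 4^1781 ≡ 4·9·6·17·4·16·5·6 ≡ 5 (mod 19).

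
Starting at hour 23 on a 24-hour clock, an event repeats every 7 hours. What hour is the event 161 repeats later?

161·7 = 1127.
1127 = 46·24 + 23, so 1127 mod 24 = 23.
(23 + 23) mod 24 = 22.

22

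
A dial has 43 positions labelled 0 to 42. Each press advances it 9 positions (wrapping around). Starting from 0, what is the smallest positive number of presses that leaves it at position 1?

9·24 = 216 = 5·43 + 1, so 9⁻¹ ≡ 24 (mod 43).

24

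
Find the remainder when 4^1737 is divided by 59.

Successive squares of 4 mod 59: 4^1≡4, 4^2≡16, 4^4≡20, 4^8≡46, 4^16≡51, 4^32≡5, 4^64≡25, 4^128≡35, 4^256≡45, 4^512≡19, 4^1024≡7.
Since 1737 = 1 + 8 + 64 + 128 + 512 + 1024 in binary, 4^1737 ≡ 4·46·25·35·19·7 ≡ 12 (mod 59).

12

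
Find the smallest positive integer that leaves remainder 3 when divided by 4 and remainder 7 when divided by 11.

x ≡ 3 (mod 4) gives x ∈ {3, 7}.
The first of these with x mod 11 = 7 is 7.

7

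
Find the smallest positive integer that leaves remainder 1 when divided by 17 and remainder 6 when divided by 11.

x ≡ 6 (mod 11) gives x ∈ {6, 17, 28, 39, 50, 61, 72, 83, …}.
The first of these with x mod 17 = 1 is 171.

171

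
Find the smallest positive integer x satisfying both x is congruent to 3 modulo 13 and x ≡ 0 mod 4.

16

x ≡ 0 (mod 4) gives x ∈ {0, 4, 8, 12, 16}.
The first of these with x mod 13 = 3 is 16.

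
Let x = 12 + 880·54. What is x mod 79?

53

880·54 = 47520.
47520 = 601·79 + 41, so 47520 mod 79 = 41.
(12 + 41) mod 79 = 53.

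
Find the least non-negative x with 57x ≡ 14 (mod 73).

57⁻¹ ≡ 41 (mod 73) because 57·41 = 2337 = 32·73 + 1.
Multiplying both sides by 41: x ≡ 41·14 = 574 ≡ 63 (mod 73).
Check: 57·63 = 3591 = 49·73 + 14.

63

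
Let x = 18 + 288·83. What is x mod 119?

3

288·83 = 23904.
23904 − 200·119 = 104, so 23904 ≡ 104 (mod 119).
(18 + 104) mod 119 = 3.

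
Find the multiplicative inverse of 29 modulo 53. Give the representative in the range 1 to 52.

53 = 1·29 + 24
29 = 1·24 + 5
24 = 4·5 + 4
5 = 1·4 + 1
4 = 4·1 + 0
Back-substituting gives 29·11 ≡ 1 (mod 53).

11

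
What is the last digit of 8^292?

Powers of 8 mod 10 repeat with period 4: 8, 4, 2, 6.
292 mod 4 = 0, so the last digit matches 8^4 = 6.

6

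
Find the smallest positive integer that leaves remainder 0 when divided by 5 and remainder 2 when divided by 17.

x ≡ 0 (mod 5) gives x ∈ {0, 5, 10, 15, 20, 25, 30, 35, …}.
The first of these with x mod 17 = 2 is 70.

70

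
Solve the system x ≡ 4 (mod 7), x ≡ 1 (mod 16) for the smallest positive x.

x ≡ 4 (mod 7) gives x ∈ {4, 11, 18, 25, 32, 39, 46, 53, …}.
The first of these with x mod 16 = 1 is 81.

81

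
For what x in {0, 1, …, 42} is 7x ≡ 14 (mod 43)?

The inverse of 7 mod 43 is 37 (since 7·37 = 259 ≡ 1).
So x ≡ 37·14 = 518 ≡ 2 (mod 43).

2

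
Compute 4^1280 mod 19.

By repeated squaring mod 19: 4^1≡4, 4^2≡16, 4^4≡9, 4^8≡5, 4^16≡6, 4^32≡17, 4^64≡4, 4^128≡16, 4^256≡9, 4^512≡5, 4^1024≡6.
1280 = 256 + 1024, so 4^1280 ≡ 9·6 ≡ 16 (mod 19).

16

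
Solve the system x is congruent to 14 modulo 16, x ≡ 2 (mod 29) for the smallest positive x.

350

Since 29·5 ≡ 1 (mod 16), take x = 2 + 29·((14−2)·5 mod 16) = 2 + 29·12 = 350.
Check: 350 mod 16 = 14, 350 mod 29 = 2.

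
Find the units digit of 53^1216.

The units digit of 53^n cycles with period 4: 3, 9, 7, 1, …
1216 mod 4 = 0, so the last digit matches 3^4 = 1.

1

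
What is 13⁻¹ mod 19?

19 = 1·13 + 6
13 = 2·6 + 1
6 = 6·1 + 0
Back-substituting gives 13·3 ≡ 1 (mod 19).

3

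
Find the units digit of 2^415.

8

Last digits of 2^n: 2, 4, 8, 6 (period 4).
415 leaves remainder 3 on division by 4, so 2^415 ends in 8.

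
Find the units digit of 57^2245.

7

Powers of 7 mod 10 repeat with period 4: 7, 9, 3, 1.
2245 leaves remainder 1 on division by 4, so 57^2245 ends in 7.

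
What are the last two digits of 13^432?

81

Square-and-reduce mod 100: 13^1≡13, 13^2≡69, 13^4≡61, 13^8≡21, 13^16≡41, 13^32≡81, 13^64≡61, 13^128≡21, 13^256≡41.
Since 432 = 16 + 32 + 128 + 256 in binary, 13^432 ≡ 41·81·21·41 ≡ 81 (mod 100).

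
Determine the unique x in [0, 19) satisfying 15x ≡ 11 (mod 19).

The inverse of 15 mod 19 is 14 (since 15·14 = 210 ≡ 1).
So x ≡ 14·11 = 154 ≡ 2 (mod 19).
Check: 15·2 = 30 = 1·19 + 11.

2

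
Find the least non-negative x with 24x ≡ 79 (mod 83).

69

24⁻¹ ≡ 45 (mod 83) because 24·45 = 1080 = 13·83 + 1.
Multiplying both sides by 45: x ≡ 45·79 = 3555 ≡ 69 (mod 83).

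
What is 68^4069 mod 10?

8

Last digits of 8^n: 8, 4, 2, 6 (period 4).
4069 mod 4 = 1, so the last digit matches 8^1 = 8.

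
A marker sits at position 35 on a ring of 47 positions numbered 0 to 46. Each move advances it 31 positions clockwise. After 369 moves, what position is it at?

6

369·31 = 11439.
Dividing 11439 by 47 gives quotient 243 and remainder 18.
(35 + 18) mod 47 = 6.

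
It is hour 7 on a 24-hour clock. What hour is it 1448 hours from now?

15

Dividing 1448 by 24 gives quotient 60 and remainder 8.
(7 + 8) mod 24 = 15.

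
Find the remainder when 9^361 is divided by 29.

22

By repeated squaring mod 29: 9^1≡9, 9^2≡23, 9^4≡7, 9^8≡20, 9^16≡23, 9^32≡7, 9^64≡20, 9^128≡23, 9^256≡7.
361 = 1 + 8 + 32 + 64 + 256, so 9^361 ≡ 9·20·7·20·7 ≡ 22 (mod 29).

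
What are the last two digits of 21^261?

21

By repeated squaring mod 100: 21^1≡21, 21^2≡41, 21^4≡81, 21^8≡61, 21^16≡21, 21^32≡41, 21^64≡81, 21^128≡61, 21^256≡21.
Since 261 = 1 + 4 + 256 in binary, 21^261 ≡ 21·81·21 ≡ 21 (mod 100).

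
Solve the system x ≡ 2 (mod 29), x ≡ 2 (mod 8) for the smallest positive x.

2

Since 8·11 ≡ 1 (mod 29), take x = 2 + 8·((2−2)·11 mod 29) = 2 + 8·0 = 2.
Check: 2 mod 29 = 2, 2 mod 8 = 2.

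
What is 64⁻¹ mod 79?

79 = 1·64 + 15
64 = 4·15 + 4
15 = 3·4 + 3
4 = 1·3 + 1
3 = 3·1 + 0
Back-substituting gives 64·21 ≡ 1 (mod 79).

21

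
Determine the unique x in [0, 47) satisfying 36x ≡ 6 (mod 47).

8

The inverse of 36 mod 47 is 17 (since 36·17 = 612 ≡ 1).
Multiplying both sides by 17: x ≡ 17·6 = 102 ≡ 8 (mod 47).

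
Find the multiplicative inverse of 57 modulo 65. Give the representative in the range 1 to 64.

8

65 = 1·57 + 8
57 = 7·8 + 1
8 = 8·1 + 0
Back-substituting gives 57·8 ≡ 1 (mod 65).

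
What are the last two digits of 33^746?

69

Square-and-reduce mod 100: 33^1≡33, 33^2≡89, 33^4≡21, 33^8≡41, 33^16≡81, 33^32≡61, 33^64≡21, 33^128≡41, 33^256≡81, 33^512≡61.
Since 746 = 2 + 8 + 32 + 64 + 128 + 512 in binary, 33^746 ≡ 89·41·61·21·41·61 ≡ 69 (mod 100).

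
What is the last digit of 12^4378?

Last digits of 2^n: 2, 4, 8, 6 (period 4).
4378 leaves remainder 2 on division by 4, so 12^4378 ends in 4.

4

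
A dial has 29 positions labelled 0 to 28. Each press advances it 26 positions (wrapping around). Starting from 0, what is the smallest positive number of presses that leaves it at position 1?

19

26·19 = 494 = 17·29 + 1, so 26⁻¹ ≡ 19 (mod 29).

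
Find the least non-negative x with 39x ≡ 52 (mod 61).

The inverse of 39 mod 61 is 36 (since 39·36 = 1404 ≡ 1).
Multiplying both sides by 36: x ≡ 36·52 = 1872 ≡ 42 (mod 61).

42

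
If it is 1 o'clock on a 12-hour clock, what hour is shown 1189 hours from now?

1189 − 99·12 = 1, so 1189 ≡ 1 (mod 12).
1 + 1 → 2 on a 12-hour dial.

2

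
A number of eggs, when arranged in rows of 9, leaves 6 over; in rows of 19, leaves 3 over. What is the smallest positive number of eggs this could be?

60

Since 19·1 ≡ 1 (mod 9), take x = 3 + 19·((6−3)·1 mod 9) = 3 + 19·3 = 60.
Check: 60 mod 9 = 6, 60 mod 19 = 3.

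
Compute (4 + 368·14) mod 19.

7

368·14 = 5152.
5152 mod 19 = 3 (since 271·19 = 5149).
(4 + 3) mod 19 = 7.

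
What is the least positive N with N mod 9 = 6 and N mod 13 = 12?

Since 13·7 ≡ 1 (mod 9), take x = 12 + 13·((6−12)·7 mod 9) = 12 + 13·3 = 51.
Check: 51 mod 9 = 6, 51 mod 13 = 12.

51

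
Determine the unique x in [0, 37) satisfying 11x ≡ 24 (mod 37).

11⁻¹ ≡ 27 (mod 37) because 11·27 = 297 = 8·37 + 1.
So x ≡ 27·24 = 648 ≡ 19 (mod 37).

19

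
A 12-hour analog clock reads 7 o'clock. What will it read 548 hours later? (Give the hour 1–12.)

3

548 − 45·12 = 8, so 548 ≡ 8 (mod 12).
7 + 8 → 3 on a 12-hour dial.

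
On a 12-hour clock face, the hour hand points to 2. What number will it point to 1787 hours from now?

1

1787 − 148·12 = 11, so 1787 ≡ 11 (mod 12).
2 + 11 → 1 on a 12-hour dial.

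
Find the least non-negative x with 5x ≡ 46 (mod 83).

The inverse of 5 mod 83 is 50 (since 5·50 = 250 ≡ 1).
So x ≡ 50·46 = 2300 ≡ 59 (mod 83).
Check: 5·59 = 295 = 3·83 + 46.

59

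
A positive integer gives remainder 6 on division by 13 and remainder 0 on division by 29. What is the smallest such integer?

Since 29·9 ≡ 1 (mod 13), take x = 0 + 29·((6−0)·9 mod 13) = 0 + 29·2 = 58.
Check: 58 mod 13 = 6, 58 mod 29 = 0.

58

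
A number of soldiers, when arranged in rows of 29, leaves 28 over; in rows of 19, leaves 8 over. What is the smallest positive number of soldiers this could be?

521

Since 19·26 ≡ 1 (mod 29), take x = 8 + 19·((28−8)·26 mod 29) = 8 + 19·27 = 521.
Check: 521 mod 29 = 28, 521 mod 19 = 8.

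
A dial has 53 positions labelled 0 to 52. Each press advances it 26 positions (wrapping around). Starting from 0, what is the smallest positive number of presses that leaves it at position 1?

51

26·51 = 1326 = 25·53 + 1, so 26⁻¹ ≡ 51 (mod 53).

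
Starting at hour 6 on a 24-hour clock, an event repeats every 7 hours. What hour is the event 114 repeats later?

114·7 = 798.
798 = 33·24 + 6, so 798 mod 24 = 6.
(6 + 6) mod 24 = 12.

12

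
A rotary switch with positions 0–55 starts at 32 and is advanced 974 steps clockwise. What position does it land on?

54

974 = 17·56 + 22, so 974 mod 56 = 22.
(32 + 22) mod 56 = 54.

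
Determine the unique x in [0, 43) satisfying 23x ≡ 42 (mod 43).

The inverse of 23 mod 43 is 15 (since 23·15 = 345 ≡ 1).
So x ≡ 15·42 = 630 ≡ 28 (mod 43).
Check: 23·28 = 644 = 14·43 + 42.

28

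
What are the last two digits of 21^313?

61

Successive squares of 21 mod 100: 21^1≡21, 21^2≡41, 21^4≡81, 21^8≡61, 21^16≡21, 21^32≡41, 21^64≡81, 21^128≡61, 21^256≡21.
313 = 1 + 8 + 16 + 32 + 256, so 21^313 ≡ 21·61·21·41·21 ≡ 61 (mod 100).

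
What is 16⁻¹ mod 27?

27 = 1·16 + 11
16 = 1·11 + 5
11 = 2·5 + 1
5 = 5·1 + 0
Back-substituting gives 16·22 ≡ 1 (mod 27).

22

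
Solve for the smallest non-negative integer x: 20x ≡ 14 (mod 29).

The inverse of 20 mod 29 is 16 (since 20·16 = 320 ≡ 1).
So x ≡ 16·14 = 224 ≡ 21 (mod 29).

21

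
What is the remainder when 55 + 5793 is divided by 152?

5793 mod 152 = 17 (since 38·152 = 5776).
(55 + 17) mod 152 = 72.

72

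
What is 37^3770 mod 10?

Last digits of 7^n: 7, 9, 3, 1 (period 4).
3770 mod 4 = 2, so the last digit matches 7^2 = 9.

9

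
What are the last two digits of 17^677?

77

By repeated squaring mod 100: 17^1≡17, 17^2≡89, 17^4≡21, 17^8≡41, 17^16≡81, 17^32≡61, 17^64≡21, 17^128≡41, 17^256≡81, 17^512≡61.
Since 677 = 1 + 4 + 32 + 128 + 512 in binary, 17^677 ≡ 17·21·61·41·61 ≡ 77 (mod 100).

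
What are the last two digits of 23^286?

89

By repeated squaring mod 100: 23^1≡23, 23^2≡29, 23^4≡41, 23^8≡81, 23^16≡61, 23^32≡21, 23^64≡41, 23^128≡81, 23^256≡61.
286 = 2 + 4 + 8 + 16 + 256, so 23^286 ≡ 29·41·81·61·61 ≡ 89 (mod 100).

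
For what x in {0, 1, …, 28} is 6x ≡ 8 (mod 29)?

11

The inverse of 6 mod 29 is 5 (since 6·5 = 30 ≡ 1).
Multiplying both sides by 5: x ≡ 5·8 = 40 ≡ 11 (mod 29).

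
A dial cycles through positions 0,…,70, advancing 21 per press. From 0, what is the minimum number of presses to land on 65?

21⁻¹ ≡ 44 (mod 71) because 21·44 = 924 = 13·71 + 1.
Multiplying both sides by 44: x ≡ 44·65 = 2860 ≡ 20 (mod 71).

20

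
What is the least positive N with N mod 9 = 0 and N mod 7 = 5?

54

Since 7·4 ≡ 1 (mod 9), take x = 5 + 7·((0−5)·4 mod 9) = 5 + 7·7 = 54.
Check: 54 mod 9 = 0, 54 mod 7 = 5.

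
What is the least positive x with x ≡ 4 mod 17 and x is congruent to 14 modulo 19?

Since 19·9 ≡ 1 (mod 17), take x = 14 + 19·((4−14)·9 mod 17) = 14 + 19·12 = 242.
Check: 242 mod 17 = 4, 242 mod 19 = 14.

242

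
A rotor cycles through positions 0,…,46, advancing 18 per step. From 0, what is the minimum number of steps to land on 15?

40

The inverse of 18 mod 47 is 34 (since 18·34 = 612 ≡ 1).
Multiplying both sides by 34: x ≡ 34·15 = 510 ≡ 40 (mod 47).
Check: 18·40 = 720 = 15·47 + 15.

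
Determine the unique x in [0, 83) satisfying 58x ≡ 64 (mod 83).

The inverse of 58 mod 83 is 73 (since 58·73 = 4234 ≡ 1).
Multiplying both sides by 73: x ≡ 73·64 = 4672 ≡ 24 (mod 83).

24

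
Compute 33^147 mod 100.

77

By repeated squaring mod 100: 33^1≡33, 33^2≡89, 33^4≡21, 33^8≡41, 33^16≡81, 33^32≡61, 33^64≡21, 33^128≡41.
147 = 1 + 2 + 16 + 128, so 33^147 ≡ 33·89·81·41 ≡ 77 (mod 100).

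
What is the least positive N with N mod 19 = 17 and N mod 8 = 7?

Since 8·12 ≡ 1 (mod 19), take x = 7 + 8·((17−7)·12 mod 19) = 7 + 8·6 = 55.
Check: 55 mod 19 = 17, 55 mod 8 = 7.

55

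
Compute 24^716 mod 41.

31

By repeated squaring mod 41: 24^1≡24, 24^2≡2, 24^4≡4, 24^8≡16, 24^16≡10, 24^32≡18, 24^64≡37, 24^128≡16, 24^256≡10, 24^512≡18.
Since 716 = 4 + 8 + 64 + 128 + 512 in binary, 24^716 ≡ 4·16·37·16·18 ≡ 31 (mod 41).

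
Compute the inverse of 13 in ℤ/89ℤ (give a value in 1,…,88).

13·48 = 624 = 7·89 + 1, so 13⁻¹ ≡ 48 (mod 89).

48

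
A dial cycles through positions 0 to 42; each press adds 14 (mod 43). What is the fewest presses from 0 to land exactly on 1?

43 = 3·14 + 1
14 = 14·1 + 0
Back-substituting gives 14·40 ≡ 1 (mod 43).

40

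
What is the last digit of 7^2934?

The units digit of 7^n cycles with period 4: 7, 9, 3, 1, …
2934 leaves remainder 2 on division by 4, so 7^2934 ends in 9.

9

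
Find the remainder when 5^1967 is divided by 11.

By repeated squaring mod 11: 5^1≡5, 5^2≡3, 5^4≡9, 5^8≡4, 5^16≡5, 5^32≡3, 5^64≡9, 5^128≡4, 5^256≡5, 5^512≡3, 5^1024≡9.
Since 1967 = 1 + 2 + 4 + 8 + 32 + 128 + 256 + 512 + 1024 in binary, 5^1967 ≡ 5·3·9·4·3·4·5·3·9 ≡ 3 (mod 11).

3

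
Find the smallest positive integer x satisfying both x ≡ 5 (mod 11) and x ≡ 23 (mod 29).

313

x ≡ 5 (mod 11) gives x ∈ {5, 16, 27, 38, 49, 60, 71, 82, …}.
The first of these with x mod 29 = 23 is 313.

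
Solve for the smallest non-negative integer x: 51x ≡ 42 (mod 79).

38

51⁻¹ ≡ 31 (mod 79) because 51·31 = 1581 = 20·79 + 1.
So x ≡ 31·42 = 1302 ≡ 38 (mod 79).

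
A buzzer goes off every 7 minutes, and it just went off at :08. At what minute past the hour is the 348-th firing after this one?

44

348·7 = 2436.
2436 mod 60 = 36 (since 40·60 = 2400).
(8 + 36) mod 60 = 44.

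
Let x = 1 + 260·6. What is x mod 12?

260·6 = 1560.
1560 mod 12 = 0 (since 130·12 = 1560).
(1 + 0) mod 12 = 1.

1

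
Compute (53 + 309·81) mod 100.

82

309·81 = 25029.
Dividing 25029 by 100 gives quotient 250 and remainder 29.
(53 + 29) mod 100 = 82.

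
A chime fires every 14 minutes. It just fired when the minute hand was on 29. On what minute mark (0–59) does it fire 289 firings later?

289·14 = 4046.
4046 mod 60 = 26 (since 67·60 = 4020).
(29 + 26) mod 60 = 55.

55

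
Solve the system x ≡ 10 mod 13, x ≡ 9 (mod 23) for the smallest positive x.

x ≡ 10 (mod 13) gives x ∈ {10, 23, 36, 49, 62, 75, 88, 101}.
The first of these with x mod 23 = 9 is 101.

101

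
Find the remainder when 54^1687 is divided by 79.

59

By repeated squaring mod 79: 54^1≡54, 54^2≡72, 54^4≡49, 54^8≡31, 54^16≡13, 54^32≡11, 54^64≡42, 54^128≡26, 54^256≡44, 54^512≡40, 54^1024≡20.
1687 = 1 + 2 + 4 + 16 + 128 + 512 + 1024, so 54^1687 ≡ 54·72·49·13·26·40·20 ≡ 59 (mod 79).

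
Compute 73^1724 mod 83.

Successive squares of 73 mod 83: 73^1≡73, 73^2≡17, 73^4≡40, 73^8≡23, 73^16≡31, 73^32≡48, 73^64≡63, 73^128≡68, 73^256≡59, 73^512≡78, 73^1024≡25.
Since 1724 = 4 + 8 + 16 + 32 + 128 + 512 + 1024 in binary, 73^1724 ≡ 40·23·31·48·68·78·25 ≡ 17 (mod 83).

17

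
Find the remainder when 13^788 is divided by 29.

Square-and-reduce mod 29: 13^1≡13, 13^2≡24, 13^4≡25, 13^8≡16, 13^16≡24, 13^32≡25, 13^64≡16, 13^128≡24, 13^256≡25, 13^512≡16.
788 = 4 + 16 + 256 + 512, so 13^788 ≡ 25·24·25·16 ≡ 25 (mod 29).

25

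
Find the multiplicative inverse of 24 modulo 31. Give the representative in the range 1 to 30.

31 = 1·24 + 7
24 = 3·7 + 3
7 = 2·3 + 1
3 = 3·1 + 0
Back-substituting gives 24·22 ≡ 1 (mod 31).

22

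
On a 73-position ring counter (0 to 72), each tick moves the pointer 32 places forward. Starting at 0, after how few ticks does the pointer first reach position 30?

32⁻¹ ≡ 16 (mod 73) because 32·16 = 512 = 7·73 + 1.
So x ≡ 16·30 = 480 ≡ 42 (mod 73).
Check: 32·42 = 1344 = 18·73 + 30.

42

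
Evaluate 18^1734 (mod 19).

1

Successive squares of 18 mod 19: 18^1≡18, 18^2≡1, 18^4≡1, 18^8≡1, 18^16≡1, 18^32≡1, 18^64≡1, 18^128≡1, 18^256≡1, 18^512≡1, 18^1024≡1.
Since 1734 = 2 + 4 + 64 + 128 + 512 + 1024 in binary, 18^1734 ≡ 1·1·1·1·1·1 ≡ 1 (mod 19).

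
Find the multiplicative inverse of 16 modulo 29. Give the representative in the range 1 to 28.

16·20 = 320 = 11·29 + 1, so 16⁻¹ ≡ 20 (mod 29).

20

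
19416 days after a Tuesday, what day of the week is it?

Dividing 19416 by 7 gives quotient 2773 and remainder 5.
Tuesday + 5 days → Sunday.

Sunday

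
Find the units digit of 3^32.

Powers of 3 mod 10 repeat with period 4: 3, 9, 7, 1.
32 mod 4 = 0, so the last digit matches 3^4 = 1.

1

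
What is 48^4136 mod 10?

Last digits of 8^n: 8, 4, 2, 6 (period 4).
4136 leaves remainder 0 on division by 4, so 48^4136 ends in 6.

6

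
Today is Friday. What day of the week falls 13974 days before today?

13974 mod 7 = 2 (since 1996·7 = 13972).
Friday − 2 days → Wednesday.

Wednesday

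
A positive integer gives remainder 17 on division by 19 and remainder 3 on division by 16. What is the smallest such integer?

131

Since 16·6 ≡ 1 (mod 19), take x = 3 + 16·((17−3)·6 mod 19) = 3 + 16·8 = 131.
Check: 131 mod 19 = 17, 131 mod 16 = 3.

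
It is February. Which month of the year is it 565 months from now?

March

565 = 47·12 + 1, so 565 mod 12 = 1.
February + 1 month → March.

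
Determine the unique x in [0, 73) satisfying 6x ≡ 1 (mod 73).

61

The inverse of 6 mod 73 is 61 (since 6·61 = 366 ≡ 1).
Multiplying both sides by 61: x ≡ 61·1 = 61 ≡ 61 (mod 73).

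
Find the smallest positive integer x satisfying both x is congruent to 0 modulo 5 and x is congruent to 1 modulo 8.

x ≡ 0 (mod 5) gives x ∈ {0, 5, 10, 15, 20, 25}.
The first of these with x mod 8 = 1 is 25.

25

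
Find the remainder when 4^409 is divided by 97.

Square-and-reduce mod 97: 4^1≡4, 4^2≡16, 4^4≡62, 4^8≡61, 4^16≡35, 4^32≡61, 4^64≡35, 4^128≡61, 4^256≡35.
Since 409 = 1 + 8 + 16 + 128 + 256 in binary, 4^409 ≡ 4·61·35·61·35 ≡ 4 (mod 97).

4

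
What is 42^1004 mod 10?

6

Powers of 2 mod 10 repeat with period 4: 2, 4, 8, 6.
1004 mod 4 = 0, so the last digit matches 2^4 = 6.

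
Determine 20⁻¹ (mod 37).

13

20·13 = 260 = 7·37 + 1, so 20⁻¹ ≡ 13 (mod 37).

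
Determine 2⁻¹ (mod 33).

17

2·17 = 34 = 1·33 + 1, so 2⁻¹ ≡ 17 (mod 33).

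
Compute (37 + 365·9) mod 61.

365·9 = 3285.
Dividing 3285 by 61 gives quotient 53 and remainder 52.
(37 + 52) mod 61 = 28.

28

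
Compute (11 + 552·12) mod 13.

5

552·12 = 6624.
Dividing 6624 by 13 gives quotient 509 and remainder 7.
(11 + 7) mod 13 = 5.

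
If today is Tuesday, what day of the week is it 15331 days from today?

15331 mod 7 = 1 (since 2190·7 = 15330).
Tuesday + 1 day → Wednesday.

Wednesday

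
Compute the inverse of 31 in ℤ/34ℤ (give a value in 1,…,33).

11

31·11 = 341 = 10·34 + 1, so 31⁻¹ ≡ 11 (mod 34).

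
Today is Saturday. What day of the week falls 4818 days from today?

4818 = 688·7 + 2, so 4818 mod 7 = 2.
Saturday + 2 days → Monday.

Monday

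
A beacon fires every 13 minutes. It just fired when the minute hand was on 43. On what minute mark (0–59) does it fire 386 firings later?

386·13 = 5018.
5018 − 83·60 = 38, so 5018 ≡ 38 (mod 60).
(43 + 38) mod 60 = 21.

21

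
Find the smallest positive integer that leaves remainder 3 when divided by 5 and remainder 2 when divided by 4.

18

x ≡ 2 (mod 4) gives x ∈ {2, 6, 10, 14, 18}.
The first of these with x mod 5 = 3 is 18.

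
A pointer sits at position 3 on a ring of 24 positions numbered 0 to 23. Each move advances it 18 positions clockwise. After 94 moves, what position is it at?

15

94·18 = 1692.
1692 − 70·24 = 12, so 1692 ≡ 12 (mod 24).
(3 + 12) mod 24 = 15.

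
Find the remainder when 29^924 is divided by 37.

1

Square-and-reduce mod 37: 29^1≡29, 29^2≡27, 29^4≡26, 29^8≡10, 29^16≡26, 29^32≡10, 29^64≡26, 29^128≡10, 29^256≡26, 29^512≡10.
924 = 4 + 8 + 16 + 128 + 256 + 512, so 29^924 ≡ 26·10·26·10·26·10 ≡ 1 (mod 37).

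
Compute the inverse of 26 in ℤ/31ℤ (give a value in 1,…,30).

31 = 1·26 + 5
26 = 5·5 + 1
5 = 5·1 + 0
Back-substituting gives 26·6 ≡ 1 (mod 31).

6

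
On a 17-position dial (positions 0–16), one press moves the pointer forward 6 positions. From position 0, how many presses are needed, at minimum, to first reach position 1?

17 = 2·6 + 5
6 = 1·5 + 1
5 = 5·1 + 0
Back-substituting gives 6·3 ≡ 1 (mod 17).

3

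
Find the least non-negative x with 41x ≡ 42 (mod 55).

52

41⁻¹ ≡ 51 (mod 55) because 41·51 = 2091 = 38·55 + 1.
Multiplying both sides by 51: x ≡ 51·42 = 2142 ≡ 52 (mod 55).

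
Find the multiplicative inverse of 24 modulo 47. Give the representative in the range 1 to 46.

2

47 = 1·24 + 23
24 = 1·23 + 1
23 = 23·1 + 0
Back-substituting gives 24·2 ≡ 1 (mod 47).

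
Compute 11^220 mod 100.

1

By repeated squaring mod 100: 11^1≡11, 11^2≡21, 11^4≡41, 11^8≡81, 11^16≡61, 11^32≡21, 11^64≡41, 11^128≡81.
220 = 4 + 8 + 16 + 64 + 128, so 11^220 ≡ 41·81·61·41·81 ≡ 1 (mod 100).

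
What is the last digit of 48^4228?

Powers of 8 mod 10 repeat with period 4: 8, 4, 2, 6.
4228 leaves remainder 0 on division by 4, so 48^4228 ends in 6.

6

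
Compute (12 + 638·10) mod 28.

8

638·10 = 6380.
Dividing 6380 by 28 gives quotient 227 and remainder 24.
(12 + 24) mod 28 = 8.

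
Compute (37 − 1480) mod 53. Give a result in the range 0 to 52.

41

1480 mod 53 = 49 (since 27·53 = 1431).
(37 − 49) mod 53 = 41.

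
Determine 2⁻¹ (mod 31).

31 = 15·2 + 1
2 = 2·1 + 0
Back-substituting gives 2·16 ≡ 1 (mod 31).

16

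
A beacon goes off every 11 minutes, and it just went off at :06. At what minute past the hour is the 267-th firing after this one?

267·11 = 2937.
2937 − 48·60 = 57, so 2937 ≡ 57 (mod 60).
(6 + 57) mod 60 = 3.

3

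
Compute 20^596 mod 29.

20

Square-and-reduce mod 29: 20^1≡20, 20^2≡23, 20^4≡7, 20^8≡20, 20^16≡23, 20^32≡7, 20^64≡20, 20^128≡23, 20^256≡7, 20^512≡20.
596 = 4 + 16 + 64 + 512, so 20^596 ≡ 7·23·20·20 ≡ 20 (mod 29).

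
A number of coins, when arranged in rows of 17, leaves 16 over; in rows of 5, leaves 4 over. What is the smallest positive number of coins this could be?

Since 5·7 ≡ 1 (mod 17), take x = 4 + 5·((16−4)·7 mod 17) = 4 + 5·16 = 84.
Check: 84 mod 17 = 16, 84 mod 5 = 4.

84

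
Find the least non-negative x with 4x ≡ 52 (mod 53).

4⁻¹ ≡ 40 (mod 53) because 4·40 = 160 = 3·53 + 1.
Multiplying both sides by 40: x ≡ 40·52 = 2080 ≡ 13 (mod 53).

13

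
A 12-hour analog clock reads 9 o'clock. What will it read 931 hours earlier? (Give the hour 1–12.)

2

931 = 77·12 + 7, so 931 mod 12 = 7.
9 − 7 → 2 on a 12-hour dial.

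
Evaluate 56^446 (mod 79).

By repeated squaring mod 79: 56^1≡56, 56^2≡55, 56^4≡23, 56^8≡55, 56^16≡23, 56^32≡55, 56^64≡23, 56^128≡55, 56^256≡23.
Since 446 = 2 + 4 + 8 + 16 + 32 + 128 + 256 in binary, 56^446 ≡ 55·23·55·23·55·55·23 ≡ 55 (mod 79).

55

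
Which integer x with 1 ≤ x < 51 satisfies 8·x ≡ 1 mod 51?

32

8·32 = 256 = 5·51 + 1, so 8⁻¹ ≡ 32 (mod 51).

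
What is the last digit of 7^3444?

1

The units digit of 7^n cycles with period 4: 7, 9, 3, 1, …
3444 leaves remainder 0 on division by 4, so 7^3444 ends in 1.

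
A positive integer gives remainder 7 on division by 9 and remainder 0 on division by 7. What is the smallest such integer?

7

x ≡ 0 (mod 7) gives x ∈ {0, 7}.
The first of these with x mod 9 = 7 is 7.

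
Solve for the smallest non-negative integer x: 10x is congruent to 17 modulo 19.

15

10⁻¹ ≡ 2 (mod 19) because 10·2 = 20 = 1·19 + 1.
Multiplying both sides by 2: x ≡ 2·17 = 34 ≡ 15 (mod 19).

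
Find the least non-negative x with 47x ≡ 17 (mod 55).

46

The inverse of 47 mod 55 is 48 (since 47·48 = 2256 ≡ 1).
So x ≡ 48·17 = 816 ≡ 46 (mod 55).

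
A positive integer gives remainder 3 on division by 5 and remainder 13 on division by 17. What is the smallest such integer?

13

x ≡ 3 (mod 5) gives x ∈ {3, 8, 13}.
The first of these with x mod 17 = 13 is 13.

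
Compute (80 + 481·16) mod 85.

41

481·16 = 7696.
Dividing 7696 by 85 gives quotient 90 and remainder 46.
(80 + 46) mod 85 = 41.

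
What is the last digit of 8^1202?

The units digit of 8^n cycles with period 4: 8, 4, 2, 6, …
1202 leaves remainder 2 on division by 4, so 8^1202 ends in 4.

4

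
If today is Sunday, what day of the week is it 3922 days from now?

Tuesday

3922 mod 7 = 2 (since 560·7 = 3920).
Sunday + 2 days → Tuesday.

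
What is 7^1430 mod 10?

Last digits of 7^n: 7, 9, 3, 1 (period 4).
1430 mod 4 = 2, so the last digit matches 7^2 = 9.

9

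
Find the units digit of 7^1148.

1

Last digits of 7^n: 7, 9, 3, 1 (period 4).
1148 leaves remainder 0 on division by 4, so 7^1148 ends in 1.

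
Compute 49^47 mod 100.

Square-and-reduce mod 100: 49^1≡49, 49^2≡1, 49^4≡1, 49^8≡1, 49^16≡1, 49^32≡1.
47 = 1 + 2 + 4 + 8 + 32, so 49^47 ≡ 49·1·1·1·1 ≡ 49 (mod 100).

49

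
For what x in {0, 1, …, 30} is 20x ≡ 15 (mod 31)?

24

The inverse of 20 mod 31 is 14 (since 20·14 = 280 ≡ 1).
So x ≡ 14·15 = 210 ≡ 24 (mod 31).
Check: 20·24 = 480 = 15·31 + 15.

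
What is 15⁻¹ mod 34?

34 = 2·15 + 4
15 = 3·4 + 3
4 = 1·3 + 1
3 = 3·1 + 0
Back-substituting gives 15·25 ≡ 1 (mod 34).

25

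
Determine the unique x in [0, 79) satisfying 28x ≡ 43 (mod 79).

28⁻¹ ≡ 48 (mod 79) because 28·48 = 1344 = 17·79 + 1.
So x ≡ 48·43 = 2064 ≡ 10 (mod 79).
Check: 28·10 = 280 = 3·79 + 43.

10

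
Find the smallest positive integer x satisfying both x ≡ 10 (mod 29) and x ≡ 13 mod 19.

184

Since 19·26 ≡ 1 (mod 29), take x = 13 + 19·((10−13)·26 mod 29) = 13 + 19·9 = 184.
Check: 184 mod 29 = 10, 184 mod 19 = 13.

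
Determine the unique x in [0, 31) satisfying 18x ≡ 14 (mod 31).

18

18⁻¹ ≡ 19 (mod 31) because 18·19 = 342 = 11·31 + 1.
Multiplying both sides by 19: x ≡ 19·14 = 266 ≡ 18 (mod 31).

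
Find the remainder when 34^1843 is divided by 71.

51

Square-and-reduce mod 71: 34^1≡34, 34^2≡20, 34^4≡45, 34^8≡37, 34^16≡20, 34^32≡45, 34^64≡37, 34^128≡20, 34^256≡45, 34^512≡37, 34^1024≡20.
Since 1843 = 1 + 2 + 16 + 32 + 256 + 512 + 1024 in binary, 34^1843 ≡ 34·20·20·45·45·37·20 ≡ 51 (mod 71).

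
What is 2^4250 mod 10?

4

Last digits of 2^n: 2, 4, 8, 6 (period 4).
4250 mod 4 = 2, so the last digit matches 2^2 = 4.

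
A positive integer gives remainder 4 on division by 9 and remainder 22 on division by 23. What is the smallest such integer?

x ≡ 4 (mod 9) gives x ∈ {4, 13, 22}.
The first of these with x mod 23 = 22 is 22.

22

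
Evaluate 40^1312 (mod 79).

31

Successive squares of 40 mod 79: 40^1≡40, 40^2≡20, 40^4≡5, 40^8≡25, 40^16≡72, 40^32≡49, 40^64≡31, 40^128≡13, 40^256≡11, 40^512≡42, 40^1024≡26.
Since 1312 = 32 + 256 + 1024 in binary, 40^1312 ≡ 49·11·26 ≡ 31 (mod 79).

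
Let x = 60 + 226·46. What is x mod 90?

226·46 = 10396.
Dividing 10396 by 90 gives quotient 115 and remainder 46.
(60 + 46) mod 90 = 16.

16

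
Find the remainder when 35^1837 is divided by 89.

Square-and-reduce mod 89: 35^1≡35, 35^2≡68, 35^4≡85, 35^8≡16, 35^16≡78, 35^32≡32, 35^64≡45, 35^128≡67, 35^256≡39, 35^512≡8, 35^1024≡64.
1837 = 1 + 4 + 8 + 32 + 256 + 512 + 1024, so 35^1837 ≡ 35·85·16·32·39·8·64 ≡ 37 (mod 89).

37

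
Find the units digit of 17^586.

9

The units digit of 17^n cycles with period 4: 7, 9, 3, 1, …
586 mod 4 = 2, so the last digit matches 7^2 = 9.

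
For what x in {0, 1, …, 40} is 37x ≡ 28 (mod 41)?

34

37⁻¹ ≡ 10 (mod 41) because 37·10 = 370 = 9·41 + 1.
So x ≡ 10·28 = 280 ≡ 34 (mod 41).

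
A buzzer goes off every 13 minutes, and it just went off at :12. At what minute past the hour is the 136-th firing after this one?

40

136·13 = 1768.
1768 mod 60 = 28 (since 29·60 = 1740).
(12 + 28) mod 60 = 40.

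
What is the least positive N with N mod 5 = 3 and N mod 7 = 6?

13

x ≡ 3 (mod 5) gives x ∈ {3, 8, 13}.
The first of these with x mod 7 = 6 is 13.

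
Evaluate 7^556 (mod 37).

By repeated squaring mod 37: 7^1≡7, 7^2≡12, 7^4≡33, 7^8≡16, 7^16≡34, 7^32≡9, 7^64≡7, 7^128≡12, 7^256≡33, 7^512≡16.
Since 556 = 4 + 8 + 32 + 512 in binary, 7^556 ≡ 33·16·9·16 ≡ 34 (mod 37).

34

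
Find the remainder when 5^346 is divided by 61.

Successive squares of 5 mod 61: 5^1≡5, 5^2≡25, 5^4≡15, 5^8≡42, 5^16≡56, 5^32≡25, 5^64≡15, 5^128≡42, 5^256≡56.
346 = 2 + 8 + 16 + 64 + 256, so 5^346 ≡ 25·42·56·15·56 ≡ 56 (mod 61).

56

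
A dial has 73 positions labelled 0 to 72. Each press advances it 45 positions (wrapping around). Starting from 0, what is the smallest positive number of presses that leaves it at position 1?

13

45·13 = 585 = 8·73 + 1, so 45⁻¹ ≡ 13 (mod 73).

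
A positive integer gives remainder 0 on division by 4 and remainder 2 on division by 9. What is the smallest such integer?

20

x ≡ 0 (mod 4) gives x ∈ {0, 4, 8, 12, 16, 20}.
The first of these with x mod 9 = 2 is 20.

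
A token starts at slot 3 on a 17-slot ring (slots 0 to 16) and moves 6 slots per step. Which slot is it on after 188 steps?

188·6 = 1128.
1128 = 66·17 + 6, so 1128 mod 17 = 6.
(3 + 6) mod 17 = 9.

9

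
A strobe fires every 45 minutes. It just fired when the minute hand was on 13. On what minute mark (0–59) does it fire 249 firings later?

249·45 = 11205.
11205 mod 60 = 45 (since 186·60 = 11160).
(13 + 45) mod 60 = 58.

58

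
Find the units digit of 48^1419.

Last digits of 8^n: 8, 4, 2, 6 (period 4).
1419 mod 4 = 3, so the last digit matches 8^3 = 2.

2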